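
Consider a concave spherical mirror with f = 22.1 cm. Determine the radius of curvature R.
R = 2|f| = 44.2 cm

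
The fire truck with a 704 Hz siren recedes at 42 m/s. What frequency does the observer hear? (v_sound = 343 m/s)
f_obs = f·v/(v + v_s) = 627.2 Hz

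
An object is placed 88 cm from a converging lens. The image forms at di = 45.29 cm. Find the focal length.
1/f = 1/do + 1/di → f = 29.9 cm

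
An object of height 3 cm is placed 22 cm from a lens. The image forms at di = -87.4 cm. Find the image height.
hi = (-di/do) × ho = 11.92 cm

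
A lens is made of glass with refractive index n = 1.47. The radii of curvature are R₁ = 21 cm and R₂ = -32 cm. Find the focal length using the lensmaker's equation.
1/f = (n − 1)(1/R₁ − 1/R₂) → f = 26.98 cm (converging lens)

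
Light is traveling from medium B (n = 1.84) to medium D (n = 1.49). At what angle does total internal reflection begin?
θc = arcsin(n₂/n₁) = 54.07°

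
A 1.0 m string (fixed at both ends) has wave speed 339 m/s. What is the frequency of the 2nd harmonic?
fₙ = nv/(2L) = 339 Hz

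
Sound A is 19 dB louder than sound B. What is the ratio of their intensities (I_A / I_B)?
I_A/I_B = 10^(Δβ/10) = 79.43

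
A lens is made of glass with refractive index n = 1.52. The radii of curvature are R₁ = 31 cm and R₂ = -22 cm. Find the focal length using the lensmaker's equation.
1/f = (n − 1)(1/R₁ − 1/R₂) → f = 24.75 cm (converging lens)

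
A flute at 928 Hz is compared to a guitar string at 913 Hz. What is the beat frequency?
15 Hz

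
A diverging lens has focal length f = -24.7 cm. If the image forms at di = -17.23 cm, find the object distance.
1/do = 1/f − 1/di → do = 56.97 cm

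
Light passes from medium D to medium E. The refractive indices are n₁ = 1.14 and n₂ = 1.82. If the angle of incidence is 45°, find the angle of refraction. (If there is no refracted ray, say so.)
sin θ₂ = (n₁/n₂)·sin θ₁ = 0.4429 → θ₂ = 26.29°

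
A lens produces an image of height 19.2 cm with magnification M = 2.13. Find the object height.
ho = |hi|/|M| = 9.014 cm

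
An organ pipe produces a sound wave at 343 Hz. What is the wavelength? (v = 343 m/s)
λ = v/f = 1 m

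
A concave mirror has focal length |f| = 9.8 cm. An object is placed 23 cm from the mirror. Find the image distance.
f = +9.8 cm (concave); 1/di = 1/f − 1/do → di = 17.08 cm (real image, in front of mirror)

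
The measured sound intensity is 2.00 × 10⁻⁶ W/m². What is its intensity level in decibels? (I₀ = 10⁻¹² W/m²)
β = 10·log₁₀(I/I₀) = 63.01 dB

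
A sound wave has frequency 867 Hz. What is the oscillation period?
T = 1/f = 0.001153 s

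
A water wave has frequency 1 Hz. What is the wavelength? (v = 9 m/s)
λ = v/f = 9 m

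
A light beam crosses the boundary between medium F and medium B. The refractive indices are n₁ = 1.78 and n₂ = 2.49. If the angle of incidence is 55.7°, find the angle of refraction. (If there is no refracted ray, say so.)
sin θ₂ = (n₁/n₂)·sin θ₁ = 0.5905 → θ₂ = 36.2°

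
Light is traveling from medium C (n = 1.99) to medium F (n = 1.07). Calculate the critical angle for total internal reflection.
θc = arcsin(n₂/n₁) = 32.53°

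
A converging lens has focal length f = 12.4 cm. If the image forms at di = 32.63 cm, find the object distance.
1/do = 1/f − 1/di → do = 20 cm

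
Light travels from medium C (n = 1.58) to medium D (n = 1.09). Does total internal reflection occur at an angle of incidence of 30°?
θc = arcsin(n₂/n₁) = 43.62°; 30° < θc, so no — the ray refracts.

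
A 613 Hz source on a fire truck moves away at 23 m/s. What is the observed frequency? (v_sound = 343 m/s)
f_obs = f·v/(v + v_s) = 574.5 Hz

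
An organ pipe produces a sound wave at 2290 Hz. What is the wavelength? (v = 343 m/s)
λ = v/f = 0.1498 m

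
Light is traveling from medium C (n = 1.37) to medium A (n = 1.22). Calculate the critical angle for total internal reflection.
θc = arcsin(n₂/n₁) = 62.94°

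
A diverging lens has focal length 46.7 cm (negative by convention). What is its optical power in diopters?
P = 1/f = -2.141 D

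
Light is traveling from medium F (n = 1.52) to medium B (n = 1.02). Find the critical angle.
θc = arcsin(n₂/n₁) = 42.15°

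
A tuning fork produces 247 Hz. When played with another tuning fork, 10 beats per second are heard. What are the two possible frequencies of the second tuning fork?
f₂ = 247 ± 10 Hz → 257 Hz or 237 Hz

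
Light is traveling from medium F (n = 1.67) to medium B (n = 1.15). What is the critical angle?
θc = arcsin(n₂/n₁) = 43.52°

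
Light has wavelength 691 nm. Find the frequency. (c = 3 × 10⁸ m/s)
f = c/λ = 4.342 × 10¹⁴ Hz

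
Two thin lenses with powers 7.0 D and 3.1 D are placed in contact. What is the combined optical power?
P_total = P₁ + P₂ = 10.1 D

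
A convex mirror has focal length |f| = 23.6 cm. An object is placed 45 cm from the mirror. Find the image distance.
f = −23.6 cm (convex); 1/di = 1/f − 1/do → di = -15.48 cm (virtual image, behind mirror)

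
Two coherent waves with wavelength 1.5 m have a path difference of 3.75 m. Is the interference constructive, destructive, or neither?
destructive — path difference = 2.5λ, an odd multiple of λ/2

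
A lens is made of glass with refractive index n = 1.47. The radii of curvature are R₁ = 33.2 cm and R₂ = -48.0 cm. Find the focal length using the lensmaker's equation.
1/f = (n − 1)(1/R₁ − 1/R₂) → f = 41.76 cm (converging lens)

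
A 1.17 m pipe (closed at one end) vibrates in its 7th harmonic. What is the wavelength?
λₙ = 4L/n = 0.6686 m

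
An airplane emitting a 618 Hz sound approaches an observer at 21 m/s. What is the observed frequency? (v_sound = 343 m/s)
f_obs = f·v/(v − v_s) = 658.3 Hz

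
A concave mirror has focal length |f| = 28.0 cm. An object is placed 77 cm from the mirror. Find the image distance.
f = +28.0 cm (concave); 1/di = 1/f − 1/do → di = 44 cm (real image, in front of mirror)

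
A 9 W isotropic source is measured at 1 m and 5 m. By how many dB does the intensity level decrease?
Δβ = 20·log₁₀(r₂/r₁) = 13.98 dB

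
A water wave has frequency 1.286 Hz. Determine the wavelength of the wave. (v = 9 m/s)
λ = v/f = 6.998 m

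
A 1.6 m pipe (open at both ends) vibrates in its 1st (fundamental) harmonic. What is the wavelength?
λₙ = 2L/n = 3.2 m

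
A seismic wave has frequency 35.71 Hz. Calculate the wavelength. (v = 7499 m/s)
λ = v/f = 210 m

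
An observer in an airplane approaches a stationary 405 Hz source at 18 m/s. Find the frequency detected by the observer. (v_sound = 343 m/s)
f_obs = f·(v + v_o)/v = 426.3 Hz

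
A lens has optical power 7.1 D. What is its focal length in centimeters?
f = 1/P = 14.08 cm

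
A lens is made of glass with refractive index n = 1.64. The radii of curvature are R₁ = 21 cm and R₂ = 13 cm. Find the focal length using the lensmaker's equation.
1/f = (n − 1)(1/R₁ − 1/R₂) → f = -53.32 cm (diverging lens)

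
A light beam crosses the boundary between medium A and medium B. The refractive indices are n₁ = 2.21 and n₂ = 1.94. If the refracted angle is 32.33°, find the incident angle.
sin θ₁ = (n₂/n₁)·sin θ₂ → θ₁ = 28°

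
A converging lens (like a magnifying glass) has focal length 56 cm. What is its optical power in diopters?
P = 1/f = 1.786 D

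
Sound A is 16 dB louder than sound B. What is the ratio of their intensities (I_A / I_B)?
I_A/I_B = 10^(Δβ/10) = 39.81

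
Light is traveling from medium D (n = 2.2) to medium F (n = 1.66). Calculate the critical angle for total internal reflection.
θc = arcsin(n₂/n₁) = 48.99°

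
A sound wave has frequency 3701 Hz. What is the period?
T = 1/f = 2.702 × 10⁻⁴ s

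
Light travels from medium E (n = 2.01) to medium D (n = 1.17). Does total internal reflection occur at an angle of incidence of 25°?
θc = arcsin(n₂/n₁) = 35.6°; 25° < θc, so no — the ray refracts.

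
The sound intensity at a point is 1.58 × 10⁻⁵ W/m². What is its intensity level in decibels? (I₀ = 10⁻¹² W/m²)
β = 10·log₁₀(I/I₀) = 71.99 dB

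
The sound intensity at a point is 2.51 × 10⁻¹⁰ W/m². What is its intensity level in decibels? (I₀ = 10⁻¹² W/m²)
β = 10·log₁₀(I/I₀) = 24 dB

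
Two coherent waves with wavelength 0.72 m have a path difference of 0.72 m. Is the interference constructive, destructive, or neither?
constructive — path difference = 1λ, a whole number of wavelengths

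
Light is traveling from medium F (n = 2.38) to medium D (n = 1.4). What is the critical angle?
θc = arcsin(n₂/n₁) = 36.03°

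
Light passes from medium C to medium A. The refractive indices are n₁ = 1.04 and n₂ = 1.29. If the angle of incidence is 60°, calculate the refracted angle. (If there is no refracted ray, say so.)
sin θ₂ = (n₁/n₂)·sin θ₁ = 0.6982 → θ₂ = 44.28°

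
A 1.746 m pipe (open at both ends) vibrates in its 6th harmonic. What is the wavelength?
λₙ = 2L/n = 0.582 m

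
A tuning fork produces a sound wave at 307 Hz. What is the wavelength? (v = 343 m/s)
λ = v/f = 1.117 m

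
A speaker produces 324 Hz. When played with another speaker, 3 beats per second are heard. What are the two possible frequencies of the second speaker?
f₂ = 324 ± 3 Hz → 327 Hz or 321 Hz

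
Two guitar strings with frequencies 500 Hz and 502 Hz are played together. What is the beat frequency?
2 Hz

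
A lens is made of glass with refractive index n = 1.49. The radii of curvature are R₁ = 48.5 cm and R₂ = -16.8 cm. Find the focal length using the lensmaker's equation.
1/f = (n − 1)(1/R₁ − 1/R₂) → f = 25.46 cm (converging lens)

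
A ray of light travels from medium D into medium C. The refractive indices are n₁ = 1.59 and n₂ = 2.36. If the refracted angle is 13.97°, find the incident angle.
sin θ₁ = (n₂/n₁)·sin θ₂ → θ₁ = 21°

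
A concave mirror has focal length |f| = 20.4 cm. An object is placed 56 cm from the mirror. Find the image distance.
f = +20.4 cm (concave); 1/di = 1/f − 1/do → di = 32.09 cm (real image, in front of mirror)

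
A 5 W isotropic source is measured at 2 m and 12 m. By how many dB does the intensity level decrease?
Δβ = 20·log₁₀(r₂/r₁) = 15.56 dB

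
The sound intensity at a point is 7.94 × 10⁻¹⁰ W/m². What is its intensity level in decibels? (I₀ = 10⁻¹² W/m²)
β = 10·log₁₀(I/I₀) = 29 dB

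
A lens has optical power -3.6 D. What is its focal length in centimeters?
f = 1/P = -27.78 cm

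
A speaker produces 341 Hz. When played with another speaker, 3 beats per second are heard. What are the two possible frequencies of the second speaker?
f₂ = 341 ± 3 Hz → 344 Hz or 338 Hz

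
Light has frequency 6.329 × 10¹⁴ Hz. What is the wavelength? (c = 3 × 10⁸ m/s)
λ = c/f = 474 nm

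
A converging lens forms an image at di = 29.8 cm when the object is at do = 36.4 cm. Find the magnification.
M = −di/do = -0.8187 (inverted image)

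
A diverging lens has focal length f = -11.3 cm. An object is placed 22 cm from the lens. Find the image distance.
1/di = 1/f − 1/do → di = -7.465 cm (virtual image)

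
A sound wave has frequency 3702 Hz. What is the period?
T = 1/f = 2.701 × 10⁻⁴ s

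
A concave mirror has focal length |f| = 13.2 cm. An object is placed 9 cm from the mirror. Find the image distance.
f = +13.2 cm (concave); 1/di = 1/f − 1/do → di = -28.29 cm (virtual image, behind mirror)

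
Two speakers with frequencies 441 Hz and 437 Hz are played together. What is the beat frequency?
4 Hz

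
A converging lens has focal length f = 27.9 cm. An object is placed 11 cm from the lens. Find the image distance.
1/di = 1/f − 1/do → di = -18.16 cm (virtual image)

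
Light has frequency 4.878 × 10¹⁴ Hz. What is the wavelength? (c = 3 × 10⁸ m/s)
λ = c/f = 615 nm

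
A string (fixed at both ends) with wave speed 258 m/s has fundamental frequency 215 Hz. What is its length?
L = v/(2f₁) = 0.6 m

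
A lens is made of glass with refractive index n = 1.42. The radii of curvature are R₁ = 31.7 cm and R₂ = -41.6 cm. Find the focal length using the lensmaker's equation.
1/f = (n − 1)(1/R₁ − 1/R₂) → f = 42.84 cm (converging lens)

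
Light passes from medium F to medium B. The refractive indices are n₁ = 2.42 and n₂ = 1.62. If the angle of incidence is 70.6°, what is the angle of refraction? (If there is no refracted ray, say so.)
sin θ₂ = (n₁/n₂)·sin θ₁ = 1.409 > 1, so there is no refracted ray — the light undergoes total internal reflection.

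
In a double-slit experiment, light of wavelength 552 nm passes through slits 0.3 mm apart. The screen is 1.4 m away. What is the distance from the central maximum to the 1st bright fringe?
y = mλL/d = 2.576 mm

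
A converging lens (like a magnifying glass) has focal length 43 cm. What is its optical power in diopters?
P = 1/f = 2.326 D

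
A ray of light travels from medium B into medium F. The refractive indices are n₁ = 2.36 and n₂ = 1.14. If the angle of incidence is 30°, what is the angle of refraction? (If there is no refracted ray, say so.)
sin θ₂ = (n₁/n₂)·sin θ₁ = 1.035 > 1, so there is no refracted ray — the light undergoes total internal reflection.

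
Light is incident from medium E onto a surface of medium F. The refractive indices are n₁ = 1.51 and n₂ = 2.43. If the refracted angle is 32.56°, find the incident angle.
sin θ₁ = (n₂/n₁)·sin θ₂ → θ₁ = 60.01°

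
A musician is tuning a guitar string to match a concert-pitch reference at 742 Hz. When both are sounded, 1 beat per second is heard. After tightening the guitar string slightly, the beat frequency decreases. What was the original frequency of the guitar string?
741 Hz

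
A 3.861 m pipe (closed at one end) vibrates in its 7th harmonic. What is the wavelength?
λₙ = 4L/n = 2.206 m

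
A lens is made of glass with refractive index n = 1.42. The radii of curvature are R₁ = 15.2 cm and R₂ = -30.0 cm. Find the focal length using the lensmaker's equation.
1/f = (n − 1)(1/R₁ − 1/R₂) → f = 24.02 cm (converging lens)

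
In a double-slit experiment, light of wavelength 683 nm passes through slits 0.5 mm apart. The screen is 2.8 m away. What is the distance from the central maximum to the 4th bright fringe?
y = mλL/d = 15.3 mm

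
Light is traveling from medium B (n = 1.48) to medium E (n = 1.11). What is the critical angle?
θc = arcsin(n₂/n₁) = 48.59°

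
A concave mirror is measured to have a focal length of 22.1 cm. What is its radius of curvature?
R = 2|f| = 44.2 cm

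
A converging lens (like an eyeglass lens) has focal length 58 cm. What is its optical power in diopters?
P = 1/f = 1.724 D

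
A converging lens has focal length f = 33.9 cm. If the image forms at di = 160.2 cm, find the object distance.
1/do = 1/f − 1/di → do = 43 cm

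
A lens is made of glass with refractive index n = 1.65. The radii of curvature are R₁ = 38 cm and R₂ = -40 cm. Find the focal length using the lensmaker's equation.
1/f = (n − 1)(1/R₁ − 1/R₂) → f = 29.98 cm (converging lens)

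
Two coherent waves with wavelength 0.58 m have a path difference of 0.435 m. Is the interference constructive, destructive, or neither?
neither (partial) — path difference = 0.75λ, neither a whole number of wavelengths nor an odd multiple of λ/2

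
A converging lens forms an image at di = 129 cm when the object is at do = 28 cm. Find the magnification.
M = −di/do = -4.607 (inverted image)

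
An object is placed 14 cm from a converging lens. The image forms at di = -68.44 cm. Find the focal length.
1/f = 1/do + 1/di → f = 17.6 cm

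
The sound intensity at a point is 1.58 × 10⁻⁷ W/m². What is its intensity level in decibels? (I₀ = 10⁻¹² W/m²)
β = 10·log₁₀(I/I₀) = 51.99 dB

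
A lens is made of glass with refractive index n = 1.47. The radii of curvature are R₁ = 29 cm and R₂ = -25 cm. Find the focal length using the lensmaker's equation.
1/f = (n − 1)(1/R₁ − 1/R₂) → f = 28.57 cm (converging lens)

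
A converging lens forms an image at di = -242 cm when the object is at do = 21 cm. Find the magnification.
M = −di/do = 11.52 (upright image)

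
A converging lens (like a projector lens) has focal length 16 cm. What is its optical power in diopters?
P = 1/f = 6.25 D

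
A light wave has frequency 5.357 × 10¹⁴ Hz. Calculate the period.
T = 1/f = 1.867 × 10⁻¹⁵ s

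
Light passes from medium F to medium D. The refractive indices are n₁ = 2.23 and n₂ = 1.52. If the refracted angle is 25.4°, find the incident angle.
sin θ₁ = (n₂/n₁)·sin θ₂ → θ₁ = 17°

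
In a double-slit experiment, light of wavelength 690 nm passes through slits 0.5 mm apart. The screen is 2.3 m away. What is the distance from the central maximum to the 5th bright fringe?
y = mλL/d = 15.87 mm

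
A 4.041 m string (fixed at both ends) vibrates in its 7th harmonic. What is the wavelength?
λₙ = 2L/n = 1.155 m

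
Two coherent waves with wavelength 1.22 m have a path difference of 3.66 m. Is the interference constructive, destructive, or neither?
constructive — path difference = 3λ, a whole number of wavelengths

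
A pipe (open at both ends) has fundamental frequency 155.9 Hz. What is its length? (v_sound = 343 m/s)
L = v/(2f₁) = 1.1 m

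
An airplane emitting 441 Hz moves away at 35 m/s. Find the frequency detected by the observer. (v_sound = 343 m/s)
f_obs = f·v/(v + v_s) = 400.2 Hz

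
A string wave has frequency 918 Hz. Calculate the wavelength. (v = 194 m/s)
λ = v/f = 0.2113 m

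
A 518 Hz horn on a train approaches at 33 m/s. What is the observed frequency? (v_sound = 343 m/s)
f_obs = f·v/(v − v_s) = 573.1 Hz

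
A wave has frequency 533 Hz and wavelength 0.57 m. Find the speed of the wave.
v = fλ = 303.8 m/s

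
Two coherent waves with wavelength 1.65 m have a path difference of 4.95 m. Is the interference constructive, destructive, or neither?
constructive — path difference = 3λ, a whole number of wavelengths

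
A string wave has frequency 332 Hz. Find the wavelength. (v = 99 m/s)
λ = v/f = 0.2982 m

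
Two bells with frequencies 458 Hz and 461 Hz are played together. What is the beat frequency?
3 Hz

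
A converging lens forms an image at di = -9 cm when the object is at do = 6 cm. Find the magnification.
M = −di/do = 1.5 (upright image)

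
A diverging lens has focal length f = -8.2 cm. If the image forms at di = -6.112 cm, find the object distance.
1/do = 1/f − 1/di → do = 24 cm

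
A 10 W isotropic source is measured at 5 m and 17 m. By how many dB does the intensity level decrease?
Δβ = 20·log₁₀(r₂/r₁) = 10.63 dB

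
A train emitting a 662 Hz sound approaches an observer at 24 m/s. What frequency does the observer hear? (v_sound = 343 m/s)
f_obs = f·v/(v − v_s) = 711.8 Hz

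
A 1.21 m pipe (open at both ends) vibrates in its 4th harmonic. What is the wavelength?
λₙ = 2L/n = 0.605 m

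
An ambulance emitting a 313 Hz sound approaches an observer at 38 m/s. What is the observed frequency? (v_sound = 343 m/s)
f_obs = f·v/(v − v_s) = 352 Hz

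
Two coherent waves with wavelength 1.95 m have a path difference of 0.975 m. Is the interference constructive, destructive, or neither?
destructive — path difference = 0.5λ, an odd multiple of λ/2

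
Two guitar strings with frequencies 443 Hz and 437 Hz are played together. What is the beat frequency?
6 Hz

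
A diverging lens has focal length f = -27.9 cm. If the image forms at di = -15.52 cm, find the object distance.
1/do = 1/f − 1/di → do = 34.98 cm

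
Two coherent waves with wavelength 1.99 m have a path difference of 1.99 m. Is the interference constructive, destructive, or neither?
constructive — path difference = 1λ, a whole number of wavelengths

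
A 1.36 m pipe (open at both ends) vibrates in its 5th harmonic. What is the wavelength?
λₙ = 2L/n = 0.544 m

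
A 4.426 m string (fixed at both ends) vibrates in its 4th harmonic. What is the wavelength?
λₙ = 2L/n = 2.213 m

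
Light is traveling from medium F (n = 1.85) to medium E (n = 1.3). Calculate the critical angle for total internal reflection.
θc = arcsin(n₂/n₁) = 44.64°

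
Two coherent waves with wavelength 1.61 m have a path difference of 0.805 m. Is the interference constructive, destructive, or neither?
destructive — path difference = 0.5λ, an odd multiple of λ/2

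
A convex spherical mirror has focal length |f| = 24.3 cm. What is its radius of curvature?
R = 2|f| = 48.6 cm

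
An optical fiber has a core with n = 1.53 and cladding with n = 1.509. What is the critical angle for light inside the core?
θc = arcsin(n_cladding/n_core) = 80.5°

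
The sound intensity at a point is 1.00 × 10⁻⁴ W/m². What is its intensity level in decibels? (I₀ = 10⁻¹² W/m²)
β = 10·log₁₀(I/I₀) = 80 dB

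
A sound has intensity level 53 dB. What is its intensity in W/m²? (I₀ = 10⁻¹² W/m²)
I = I₀·10^(β/10) = 2.00 × 10⁻⁷ W/m²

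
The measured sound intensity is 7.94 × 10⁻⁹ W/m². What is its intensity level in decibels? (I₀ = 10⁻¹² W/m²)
β = 10·log₁₀(I/I₀) = 39 dB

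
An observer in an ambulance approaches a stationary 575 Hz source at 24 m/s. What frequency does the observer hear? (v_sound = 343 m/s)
f_obs = f·(v + v_o)/v = 615.2 Hz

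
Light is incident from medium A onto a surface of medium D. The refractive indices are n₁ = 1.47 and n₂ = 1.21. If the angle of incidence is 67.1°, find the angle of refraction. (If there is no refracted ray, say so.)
sin θ₂ = (n₁/n₂)·sin θ₁ = 1.119 > 1, so there is no refracted ray — the light undergoes total internal reflection.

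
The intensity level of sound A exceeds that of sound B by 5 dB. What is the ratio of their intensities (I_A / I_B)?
I_A/I_B = 10^(Δβ/10) = 3.162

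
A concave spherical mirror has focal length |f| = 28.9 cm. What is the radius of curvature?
R = 2|f| = 57.8 cm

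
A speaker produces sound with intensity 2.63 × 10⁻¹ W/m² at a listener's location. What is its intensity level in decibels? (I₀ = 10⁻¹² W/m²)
β = 10·log₁₀(I/I₀) = 114.2 dB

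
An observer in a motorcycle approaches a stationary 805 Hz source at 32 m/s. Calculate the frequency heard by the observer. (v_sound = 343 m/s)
f_obs = f·(v + v_o)/v = 880.1 Hz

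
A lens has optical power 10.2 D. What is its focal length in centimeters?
f = 1/P = 9.804 cm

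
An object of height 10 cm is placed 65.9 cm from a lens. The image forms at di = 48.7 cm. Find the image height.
hi = (-di/do) × ho = -7.39 cm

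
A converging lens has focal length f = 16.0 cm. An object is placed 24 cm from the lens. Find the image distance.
1/di = 1/f − 1/do → di = 48 cm (real image)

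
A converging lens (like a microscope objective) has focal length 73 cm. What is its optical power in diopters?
P = 1/f = 1.37 D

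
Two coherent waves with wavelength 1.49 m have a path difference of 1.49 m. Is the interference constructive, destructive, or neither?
constructive — path difference = 1λ, a whole number of wavelengths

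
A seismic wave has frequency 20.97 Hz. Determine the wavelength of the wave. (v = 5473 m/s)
λ = v/f = 261 m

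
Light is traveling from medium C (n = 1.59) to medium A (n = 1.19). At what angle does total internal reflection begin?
θc = arcsin(n₂/n₁) = 48.45°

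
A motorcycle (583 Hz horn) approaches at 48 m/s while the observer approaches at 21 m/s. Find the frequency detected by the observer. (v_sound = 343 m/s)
f_obs = f·(v + v_o)/(v − v_s) = 719.4 Hz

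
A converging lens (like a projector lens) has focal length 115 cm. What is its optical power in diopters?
P = 1/f = 0.8696 D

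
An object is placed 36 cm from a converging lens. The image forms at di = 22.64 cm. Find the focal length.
1/f = 1/do + 1/di → f = 13.9 cm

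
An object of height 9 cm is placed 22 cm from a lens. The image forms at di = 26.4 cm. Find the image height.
hi = (-di/do) × ho = -10.8 cm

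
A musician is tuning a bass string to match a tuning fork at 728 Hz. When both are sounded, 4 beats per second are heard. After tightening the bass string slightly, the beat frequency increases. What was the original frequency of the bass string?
732 Hz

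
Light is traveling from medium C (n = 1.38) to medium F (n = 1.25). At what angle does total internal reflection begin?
θc = arcsin(n₂/n₁) = 64.93°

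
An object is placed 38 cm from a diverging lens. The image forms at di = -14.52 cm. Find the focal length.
1/f = 1/do + 1/di → f = -23.5 cm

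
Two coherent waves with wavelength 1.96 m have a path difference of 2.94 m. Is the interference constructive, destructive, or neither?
destructive — path difference = 1.5λ, an odd multiple of λ/2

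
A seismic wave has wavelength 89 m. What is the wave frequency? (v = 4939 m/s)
f = v/λ = 55.49 Hz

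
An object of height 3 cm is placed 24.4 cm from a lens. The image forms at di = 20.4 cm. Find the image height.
hi = (-di/do) × ho = -2.508 cm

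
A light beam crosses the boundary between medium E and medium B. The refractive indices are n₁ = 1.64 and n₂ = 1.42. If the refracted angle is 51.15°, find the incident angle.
sin θ₁ = (n₂/n₁)·sin θ₂ → θ₁ = 42.4°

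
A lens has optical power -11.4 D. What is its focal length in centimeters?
f = 1/P = -8.772 cm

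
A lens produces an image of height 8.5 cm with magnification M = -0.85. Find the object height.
ho = |hi|/|M| = 10 cm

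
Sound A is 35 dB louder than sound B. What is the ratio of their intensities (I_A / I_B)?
I_A/I_B = 10^(Δβ/10) = 3162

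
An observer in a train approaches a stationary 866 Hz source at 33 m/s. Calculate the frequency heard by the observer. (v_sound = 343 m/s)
f_obs = f·(v + v_o)/v = 949.3 Hz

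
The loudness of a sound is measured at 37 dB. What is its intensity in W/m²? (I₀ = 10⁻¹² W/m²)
I = I₀·10^(β/10) = 5.01 × 10⁻⁹ W/m²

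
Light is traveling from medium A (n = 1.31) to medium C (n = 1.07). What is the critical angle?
θc = arcsin(n₂/n₁) = 54.77°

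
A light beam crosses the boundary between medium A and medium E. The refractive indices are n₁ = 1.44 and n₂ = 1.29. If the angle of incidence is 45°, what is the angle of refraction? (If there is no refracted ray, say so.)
sin θ₂ = (n₁/n₂)·sin θ₁ = 0.7893 → θ₂ = 52.12°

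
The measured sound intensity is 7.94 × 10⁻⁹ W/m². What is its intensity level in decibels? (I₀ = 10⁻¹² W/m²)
β = 10·log₁₀(I/I₀) = 39 dB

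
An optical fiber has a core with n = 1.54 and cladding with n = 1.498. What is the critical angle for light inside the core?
θc = arcsin(n_cladding/n_core) = 76.59°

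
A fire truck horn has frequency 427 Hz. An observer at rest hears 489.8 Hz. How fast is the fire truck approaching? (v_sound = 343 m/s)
v_s = v·(1 − f/f_obs) = 43.98 m/s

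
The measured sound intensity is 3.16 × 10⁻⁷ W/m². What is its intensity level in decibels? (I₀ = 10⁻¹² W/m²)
β = 10·log₁₀(I/I₀) = 55 dB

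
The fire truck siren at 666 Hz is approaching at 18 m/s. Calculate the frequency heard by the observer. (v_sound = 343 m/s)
f_obs = f·v/(v − v_s) = 702.9 Hz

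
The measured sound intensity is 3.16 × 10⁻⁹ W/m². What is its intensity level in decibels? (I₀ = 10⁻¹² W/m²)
β = 10·log₁₀(I/I₀) = 35 dB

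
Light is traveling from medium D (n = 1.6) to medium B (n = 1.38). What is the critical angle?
θc = arcsin(n₂/n₁) = 59.6°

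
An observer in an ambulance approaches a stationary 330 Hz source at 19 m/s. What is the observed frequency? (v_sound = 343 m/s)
f_obs = f·(v + v_o)/v = 348.3 Hz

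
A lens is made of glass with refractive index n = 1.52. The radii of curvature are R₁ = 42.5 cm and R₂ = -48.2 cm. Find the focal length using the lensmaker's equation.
1/f = (n − 1)(1/R₁ − 1/R₂) → f = 43.43 cm (converging lens)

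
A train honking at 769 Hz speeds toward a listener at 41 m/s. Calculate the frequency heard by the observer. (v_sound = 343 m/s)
f_obs = f·v/(v − v_s) = 873.4 Hz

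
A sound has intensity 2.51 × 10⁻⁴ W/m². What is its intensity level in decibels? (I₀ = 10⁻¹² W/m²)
β = 10·log₁₀(I/I₀) = 84 dB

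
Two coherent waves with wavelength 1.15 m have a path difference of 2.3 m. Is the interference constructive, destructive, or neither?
constructive — path difference = 2λ, a whole number of wavelengths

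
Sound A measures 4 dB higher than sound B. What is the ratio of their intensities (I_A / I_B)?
I_A/I_B = 10^(Δβ/10) = 2.512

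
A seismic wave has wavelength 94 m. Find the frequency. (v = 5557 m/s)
f = v/λ = 59.12 Hz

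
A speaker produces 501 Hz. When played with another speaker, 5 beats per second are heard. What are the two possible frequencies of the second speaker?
f₂ = 501 ± 5 Hz → 506 Hz or 496 Hz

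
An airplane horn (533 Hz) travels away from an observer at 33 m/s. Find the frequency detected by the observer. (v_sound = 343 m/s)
f_obs = f·v/(v + v_s) = 486.2 Hz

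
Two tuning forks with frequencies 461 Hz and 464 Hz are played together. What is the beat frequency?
3 Hz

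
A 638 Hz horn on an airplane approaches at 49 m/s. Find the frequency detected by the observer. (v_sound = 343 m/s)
f_obs = f·v/(v − v_s) = 744.3 Hz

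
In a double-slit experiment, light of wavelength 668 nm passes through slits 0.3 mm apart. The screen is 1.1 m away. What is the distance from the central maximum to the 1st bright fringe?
y = mλL/d = 2.449 mm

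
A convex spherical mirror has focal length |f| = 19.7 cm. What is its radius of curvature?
R = 2|f| = 39.4 cm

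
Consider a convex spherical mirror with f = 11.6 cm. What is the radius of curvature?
R = 2|f| = 23.2 cm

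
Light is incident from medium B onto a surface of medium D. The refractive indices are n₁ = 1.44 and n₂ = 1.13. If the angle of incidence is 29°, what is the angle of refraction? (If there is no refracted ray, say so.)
sin θ₂ = (n₁/n₂)·sin θ₁ = 0.6178 → θ₂ = 38.16°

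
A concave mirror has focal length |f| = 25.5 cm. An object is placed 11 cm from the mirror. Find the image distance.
f = +25.5 cm (concave); 1/di = 1/f − 1/do → di = -19.34 cm (virtual image, behind mirror)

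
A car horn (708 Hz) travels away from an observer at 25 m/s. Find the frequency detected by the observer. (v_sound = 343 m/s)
f_obs = f·v/(v + v_s) = 659.9 Hz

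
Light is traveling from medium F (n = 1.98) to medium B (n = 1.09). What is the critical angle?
θc = arcsin(n₂/n₁) = 33.4°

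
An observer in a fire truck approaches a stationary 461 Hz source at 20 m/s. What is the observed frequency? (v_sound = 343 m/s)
f_obs = f·(v + v_o)/v = 487.9 Hz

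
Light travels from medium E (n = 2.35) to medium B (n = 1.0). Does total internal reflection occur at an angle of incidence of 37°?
θc = arcsin(n₂/n₁) = 25.18°; 37° > θc, so yes — total internal reflection.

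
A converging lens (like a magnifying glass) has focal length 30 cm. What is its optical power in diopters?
P = 1/f = 3.333 D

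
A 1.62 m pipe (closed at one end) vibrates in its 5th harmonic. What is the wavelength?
λₙ = 4L/n = 1.296 m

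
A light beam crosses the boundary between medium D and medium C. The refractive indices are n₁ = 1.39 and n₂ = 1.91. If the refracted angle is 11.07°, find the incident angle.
sin θ₁ = (n₂/n₁)·sin θ₂ → θ₁ = 15.3°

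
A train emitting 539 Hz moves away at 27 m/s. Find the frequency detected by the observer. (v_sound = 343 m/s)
f_obs = f·v/(v + v_s) = 499.7 Hz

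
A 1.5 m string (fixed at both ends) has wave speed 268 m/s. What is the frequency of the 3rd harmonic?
fₙ = nv/(2L) = 268 Hz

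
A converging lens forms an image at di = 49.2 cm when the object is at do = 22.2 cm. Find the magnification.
M = −di/do = -2.216 (inverted image)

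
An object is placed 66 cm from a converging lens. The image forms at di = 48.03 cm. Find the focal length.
1/f = 1/do + 1/di → f = 27.8 cm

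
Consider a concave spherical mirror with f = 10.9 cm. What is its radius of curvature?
R = 2|f| = 21.8 cm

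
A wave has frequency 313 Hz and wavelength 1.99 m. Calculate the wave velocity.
v = fλ = 622.9 m/s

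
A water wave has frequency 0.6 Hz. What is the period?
T = 1/f = 1.667 s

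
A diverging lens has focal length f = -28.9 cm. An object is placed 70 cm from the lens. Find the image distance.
1/di = 1/f − 1/do → di = -20.46 cm (virtual image)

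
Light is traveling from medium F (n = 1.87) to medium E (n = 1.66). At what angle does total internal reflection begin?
θc = arcsin(n₂/n₁) = 62.59°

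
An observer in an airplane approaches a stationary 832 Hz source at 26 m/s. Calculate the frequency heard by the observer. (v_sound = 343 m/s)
f_obs = f·(v + v_o)/v = 895.1 Hz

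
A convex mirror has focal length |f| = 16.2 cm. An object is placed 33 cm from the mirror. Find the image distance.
f = −16.2 cm (convex); 1/di = 1/f − 1/do → di = -10.87 cm (virtual image, behind mirror)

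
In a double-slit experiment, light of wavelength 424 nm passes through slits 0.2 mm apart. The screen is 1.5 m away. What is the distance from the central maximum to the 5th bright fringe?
y = mλL/d = 15.9 mm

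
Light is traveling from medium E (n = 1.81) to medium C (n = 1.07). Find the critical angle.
θc = arcsin(n₂/n₁) = 36.24°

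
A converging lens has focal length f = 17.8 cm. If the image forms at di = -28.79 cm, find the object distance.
1/do = 1/f − 1/di → do = 11 cm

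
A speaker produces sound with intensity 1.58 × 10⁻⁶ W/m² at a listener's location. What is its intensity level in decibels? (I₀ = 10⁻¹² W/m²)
β = 10·log₁₀(I/I₀) = 61.99 dB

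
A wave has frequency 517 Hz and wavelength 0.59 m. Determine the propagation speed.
v = fλ = 305 m/s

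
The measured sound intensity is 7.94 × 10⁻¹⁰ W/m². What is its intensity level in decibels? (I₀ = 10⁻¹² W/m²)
β = 10·log₁₀(I/I₀) = 29 dB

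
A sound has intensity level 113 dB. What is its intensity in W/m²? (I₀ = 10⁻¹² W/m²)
I = I₀·10^(β/10) = 2.00 × 10⁻¹ W/m²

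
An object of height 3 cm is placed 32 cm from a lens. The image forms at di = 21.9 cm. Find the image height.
hi = (-di/do) × ho = -2.053 cm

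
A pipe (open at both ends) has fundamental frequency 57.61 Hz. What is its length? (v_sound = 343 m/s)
L = v/(2f₁) = 2.977 m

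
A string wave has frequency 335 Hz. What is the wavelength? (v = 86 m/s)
λ = v/f = 0.2567 m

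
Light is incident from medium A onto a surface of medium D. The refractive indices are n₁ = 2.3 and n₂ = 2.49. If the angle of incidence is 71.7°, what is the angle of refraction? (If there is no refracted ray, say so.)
sin θ₂ = (n₁/n₂)·sin θ₁ = 0.877 → θ₂ = 61.28°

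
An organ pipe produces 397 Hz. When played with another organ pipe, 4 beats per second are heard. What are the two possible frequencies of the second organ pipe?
f₂ = 397 ± 4 Hz → 401 Hz or 393 Hz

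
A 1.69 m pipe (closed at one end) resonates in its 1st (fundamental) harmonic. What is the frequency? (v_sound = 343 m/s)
fₙ = nv/(4L) = 50.74 Hz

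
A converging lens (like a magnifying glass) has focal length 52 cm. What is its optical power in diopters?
P = 1/f = 1.923 D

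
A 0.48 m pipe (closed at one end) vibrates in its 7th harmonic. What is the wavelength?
λₙ = 4L/n = 0.2743 m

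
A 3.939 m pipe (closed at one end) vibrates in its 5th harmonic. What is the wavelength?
λₙ = 4L/n = 3.151 m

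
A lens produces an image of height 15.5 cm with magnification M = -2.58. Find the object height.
ho = |hi|/|M| = 6.008 cm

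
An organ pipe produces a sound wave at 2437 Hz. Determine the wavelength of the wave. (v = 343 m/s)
λ = v/f = 0.1407 m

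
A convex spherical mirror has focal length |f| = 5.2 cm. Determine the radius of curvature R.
R = 2|f| = 10.4 cm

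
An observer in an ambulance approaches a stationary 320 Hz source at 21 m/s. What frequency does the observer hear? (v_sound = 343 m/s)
f_obs = f·(v + v_o)/v = 339.6 Hz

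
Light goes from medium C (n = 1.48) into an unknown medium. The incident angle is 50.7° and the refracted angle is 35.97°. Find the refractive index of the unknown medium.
n₂ = n₁·sin θ₁ / sin θ₂ = 1.95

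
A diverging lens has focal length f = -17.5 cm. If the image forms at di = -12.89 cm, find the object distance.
1/do = 1/f − 1/di → do = 48.93 cm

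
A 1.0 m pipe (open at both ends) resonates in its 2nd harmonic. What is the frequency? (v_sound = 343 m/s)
fₙ = nv/(2L) = 343 Hz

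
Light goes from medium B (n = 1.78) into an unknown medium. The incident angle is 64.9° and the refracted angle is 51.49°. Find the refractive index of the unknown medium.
n₂ = n₁·sin θ₁ / sin θ₂ = 2.06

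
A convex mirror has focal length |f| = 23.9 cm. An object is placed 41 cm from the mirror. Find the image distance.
f = −23.9 cm (convex); 1/di = 1/f − 1/do → di = -15.1 cm (virtual image, behind mirror)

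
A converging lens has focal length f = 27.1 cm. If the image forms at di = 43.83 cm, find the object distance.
1/do = 1/f − 1/di → do = 71 cm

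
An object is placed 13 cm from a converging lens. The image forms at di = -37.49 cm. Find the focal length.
1/f = 1/do + 1/di → f = 19.9 cm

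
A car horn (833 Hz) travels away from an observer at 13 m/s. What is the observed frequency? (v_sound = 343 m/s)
f_obs = f·v/(v + v_s) = 802.6 Hz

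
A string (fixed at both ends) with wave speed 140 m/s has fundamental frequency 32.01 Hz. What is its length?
L = v/(2f₁) = 2.187 m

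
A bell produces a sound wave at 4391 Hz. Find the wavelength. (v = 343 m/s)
λ = v/f = 0.07811 m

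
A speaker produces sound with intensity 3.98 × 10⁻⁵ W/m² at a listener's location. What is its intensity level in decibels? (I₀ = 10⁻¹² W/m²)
β = 10·log₁₀(I/I₀) = 76 dB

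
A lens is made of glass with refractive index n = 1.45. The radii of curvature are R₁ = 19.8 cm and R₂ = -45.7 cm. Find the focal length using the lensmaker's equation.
1/f = (n − 1)(1/R₁ − 1/R₂) → f = 30.7 cm (converging lens)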